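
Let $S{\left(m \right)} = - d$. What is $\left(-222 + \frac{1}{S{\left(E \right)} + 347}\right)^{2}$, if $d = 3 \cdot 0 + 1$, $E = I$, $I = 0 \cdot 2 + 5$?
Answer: $\frac{5899929721}{119716} \approx 49283.0$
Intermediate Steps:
$I = 5$ ($I = 0 + 5 = 5$)
$E = 5$
$d = 1$ ($d = 0 + 1 = 1$)
$S{\left(m \right)} = -1$ ($S{\left(m \right)} = \left(-1\right) 1 = -1$)
$\left(-222 + \frac{1}{S{\left(E \right)} + 347}\right)^{2} = \left(-222 + \frac{1}{-1 + 347}\right)^{2} = \left(-222 + \frac{1}{346}\right)^{2} = \left(- \frac{76811}{346}\right)^{2} = \frac{5899929721}{119716}$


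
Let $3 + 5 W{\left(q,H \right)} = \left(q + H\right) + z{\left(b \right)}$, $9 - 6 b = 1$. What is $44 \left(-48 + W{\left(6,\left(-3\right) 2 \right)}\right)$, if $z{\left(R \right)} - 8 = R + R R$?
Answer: $- \frac{91828}{45} \approx -2040.6$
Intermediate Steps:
$b = \frac{4}{3}$ ($b = \frac{3}{2} - \frac{1}{6} = \frac{4}{3} \approx 1.3333$)
$z{\left(R \right)} = 8 + R + R^{2}$ ($z{\left(R \right)} = 8 + \left(R + R R\right) = 8 + \left(R + R^{2}\right) = 8 + R + R^{2}$)
$W{\left(q,H \right)} = \frac{73}{45} + \frac{H}{5} + \frac{q}{5}$ ($W{\left(q,H \right)} = - \frac{3}{5} + \frac{\left(q + H\right) + \left(8 + \frac{4}{3} + \left(\frac{4}{3}\right)^{2}\right)}{5} = - \frac{3}{5} + \frac{\left(H + q\right) + \left(8 + \frac{4}{3} + \frac{16}{9}\right)}{5} = - \frac{3}{5} + \frac{\left(H + q\right) + \frac{100}{9}}{5} = - \frac{3}{5} + \frac{\frac{100}{9} + H + q}{5} = - \frac{3}{5} + \left(\frac{20}{9} + \frac{H}{5} + \frac{q}{5}\right) = \frac{73}{45} + \frac{H}{5} + \frac{q}{5}$)
$44 \left(-48 + W{\left(6,\left(-3\right) 2 \right)}\right) = 44 \left(-48 + \left(\frac{73}{45} + \frac{\left(-3\right) 2}{5} + \frac{1}{5} \cdot 6\right)\right) = 44 \left(-48 + \left(\frac{73}{45} + \frac{1}{5} \left(-6\right) + \frac{6}{5}\right)\right) = 44 \left(-48 + \left(\frac{73}{45} - \frac{6}{5} + \frac{6}{5}\right)\right) = 44 \left(-48 + \frac{73}{45}\right) = 44 \left(- \frac{2087}{45}\right) = - \frac{91828}{45}$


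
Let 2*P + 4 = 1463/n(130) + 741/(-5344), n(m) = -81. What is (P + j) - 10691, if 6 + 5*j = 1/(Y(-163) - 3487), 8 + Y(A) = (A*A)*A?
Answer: -100404305195119577/9380686645440 ≈ -10703.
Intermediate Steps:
Y(A) = -8 + A**3 (Y(A) = -8 + (A*A)*A = -8 + A**2*A = -8 + A**3)
j = -26005453/21671210 (j = -6/5 + 1/(5*((-8 + (-163)**3) - 3487)) = -6/5 + 1/(5*((-8 - 4330747) - 3487)) = -6/5 + 1/(5*(-4330755 - 3487)) = -6/5 + (1/5)/(-4334242) = -6/5 + (1/5)*(-1/4334242) = -6/5 - 1/21671210 = -26005453/21671210 ≈ -1.2000)
P = -9609749/865728 (P = -2 + (1463/(-81) + 741/(-5344))/2 = -2 + (1463*(-1/81) + 741*(-1/5344))/2 = -2 + (-1463/81 - 741/5344)/2 = -2 + (1/2)*(-7878293/432864) = -2 - 7878293/865728 = -9609749/865728 ≈ -11.100)
(P + j) - 10691 = (-9609749/865728 - 26005453/21671210) - 10691 = -115384268720537/9380686645440 - 10691 = -100404305195119577/9380686645440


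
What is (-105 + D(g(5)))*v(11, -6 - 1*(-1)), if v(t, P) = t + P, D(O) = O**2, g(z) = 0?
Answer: -630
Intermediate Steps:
v(t, P) = P + t
(-105 + D(g(5)))*v(11, -6 - 1*(-1)) = (-105 + 0**2)*((-6 - 1*(-1)) + 11) = (-105 + 0)*((-6 + 1) + 11) = -105*(-5 + 11) = -105*6 = -630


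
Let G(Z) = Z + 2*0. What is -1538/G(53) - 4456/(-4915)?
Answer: -7323102/260495 ≈ -28.112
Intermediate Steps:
G(Z) = Z (G(Z) = Z + 0 = Z)
-1538/G(53) - 4456/(-4915) = -1538/53 - 4456/(-4915) = -1538*1/53 - 4456*(-1/4915) = -1538/53 + 4456/4915 = -7323102/260495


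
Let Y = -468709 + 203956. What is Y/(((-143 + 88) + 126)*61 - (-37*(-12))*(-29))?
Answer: -264753/17207 ≈ -15.386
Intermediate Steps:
Y = -264753
Y/(((-143 + 88) + 126)*61 - (-37*(-12))*(-29)) = -264753/(((-143 + 88) + 126)*61 - (-37*(-12))*(-29)) = -264753/((-55 + 126)*61 - 444*(-29)) = -264753/(71*61 - 1*(-12876)) = -264753/(4331 + 12876) = -264753/17207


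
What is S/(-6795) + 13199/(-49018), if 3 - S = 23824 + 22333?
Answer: 2172689567/333077310 ≈ 6.5231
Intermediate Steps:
S = -46154 (S = 3 - (23824 + 22333) = 3 - 1*46157 = 3 - 46157 = -46154)
S/(-6795) + 13199/(-49018) = -46154/(-6795) + 13199/(-49018) = -46154*(-1/6795) + 13199*(-1/49018) = 46154/6795 - 13199/49018 = 2172689567/333077310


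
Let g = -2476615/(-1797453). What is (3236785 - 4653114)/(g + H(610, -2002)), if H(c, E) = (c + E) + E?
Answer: 2545784810037/6098078867 ≈ 417.47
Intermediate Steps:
H(c, E) = c + 2*E (H(c, E) = (E + c) + E = c + 2*E)
g = 2476615/1797453 (g = -2476615*(-1/1797453) = 2476615/1797453 ≈ 1.3778)
(3236785 - 4653114)/(g + H(610, -2002)) = (3236785 - 4653114)/(2476615/1797453 + (610 + 2*(-2002))) = -1416329/(2476615/1797453 + (610 - 4004)) = -1416329/(2476615/1797453 - 3394) = -1416329/(-6098078867/1797453) = -1416329*(-1797453/6098078867) = 2545784810037/6098078867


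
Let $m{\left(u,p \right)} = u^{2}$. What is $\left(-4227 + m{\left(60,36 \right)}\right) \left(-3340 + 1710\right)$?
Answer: $1022010$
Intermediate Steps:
$\left(-4227 + m{\left(60,36 \right)}\right) \left(-3340 + 1710\right) = \left(-4227 + 60^{2}\right) \left(-3340 + 1710\right) = \left(-4227 + 3600\right) \left(-1630\right) = \left(-627\right) \left(-1630\right) = 1022010$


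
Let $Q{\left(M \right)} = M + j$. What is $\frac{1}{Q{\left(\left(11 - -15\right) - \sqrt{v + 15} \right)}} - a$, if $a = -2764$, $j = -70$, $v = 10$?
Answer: $\frac{135435}{49} \approx 2764.0$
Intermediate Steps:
$Q{\left(M \right)} = -70 + M$ ($Q{\left(M \right)} = M - 70 = -70 + M$)
$\frac{1}{Q{\left(\left(11 - -15\right) - \sqrt{v + 15} \right)}} - a = \frac{1}{-70 + \left(\left(11 - -15\right) - \sqrt{10 + 15}\right)} - -2764 = \frac{1}{-70 + \left(\left(11 + 15\right) - \sqrt{25}\right)} + 2764 = \frac{1}{-70 + \left(26 - 5\right)} + 2764 = \frac{1}{-70 + 21} + 2764 = \frac{1}{-49} + 2764 = - \frac{1}{49} + 2764 = \frac{135435}{49}$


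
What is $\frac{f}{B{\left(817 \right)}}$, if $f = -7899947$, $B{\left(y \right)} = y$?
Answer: $- \frac{7899947}{817} \approx -9669.5$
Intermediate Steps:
$\frac{f}{B{\left(817 \right)}} = - \frac{7899947}{817}$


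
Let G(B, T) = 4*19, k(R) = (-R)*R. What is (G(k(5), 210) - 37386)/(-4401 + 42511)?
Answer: -3731/3811 ≈ -0.97901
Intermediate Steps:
k(R) = -R²
G(B, T) = 76
(G(k(5), 210) - 37386)/(-4401 + 42511) = (76 - 37386)/(-4401 + 42511) = -37310/38110 = -37310*1/38110 = -3731/3811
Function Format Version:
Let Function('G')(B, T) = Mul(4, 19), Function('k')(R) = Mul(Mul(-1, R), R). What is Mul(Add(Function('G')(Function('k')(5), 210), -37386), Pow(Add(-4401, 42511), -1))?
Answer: Rational(-3731, 3811) ≈ -0.97901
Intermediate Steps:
Function('k')(R) = Mul(-1, Pow(R, 2))
Function('G')(B, T) = 76
Mul(Add(Function('G')(Function('k')(5), 210), -37386), Pow(Add(-4401, 42511), -1)) = Mul(Add(76, -37386), Pow(Add(-4401, 42511), -1)) = Mul(-37310, Pow(38110, -1)) = Mul(-37310, Rational(1, 38110)) = Rational(-3731, 3811)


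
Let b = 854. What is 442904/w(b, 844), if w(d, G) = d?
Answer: 31636/61 ≈ 518.62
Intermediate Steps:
442904/w(b, 844) = 442904/854 = 442904*(1/854) = 31636/61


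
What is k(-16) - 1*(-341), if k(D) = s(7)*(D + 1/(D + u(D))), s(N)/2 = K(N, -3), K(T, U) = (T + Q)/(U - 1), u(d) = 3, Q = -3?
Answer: 4851/13 ≈ 373.15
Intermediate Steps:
K(T, U) = (-3 + T)/(-1 + U) (K(T, U) = (T - 3)/(U - 1) = (-3 + T)/(-1 + U))
s(N) = 3/2 - N/2 (s(N) = 2*((-3 + N)/(-1 - 3)) = 2*((-3 + N)/(-4)) = 2*(-(-3 + N)/4) = 2*(3/4 - N/4) = 3/2 - N/2)
k(D) = -2*D - 2/(3 + D) (k(D) = (3/2 - 1/2*7)*(D + 1/(D + 3)) = (3/2 - 7/2)*(D + 1/(3 + D)) = -2*(D + 1/(3 + D)) = -2*D - 2/(3 + D))
k(-16) - 1*(-341) = 2*(-1 - 1*(-16)**2 - 3*(-16))/(3 - 16) - 1*(-341) = 2*(-1 - 1*256 + 48)/(-13) + 341 = 2*(-1/13)*(-1 - 256 + 48) + 341 = 2*(-1/13)*(-209) + 341 = 418/13 + 341 = 4851/13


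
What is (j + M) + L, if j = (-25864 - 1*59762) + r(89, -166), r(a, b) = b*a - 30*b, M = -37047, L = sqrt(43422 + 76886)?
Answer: -132467 + 2*sqrt(30077) ≈ -1.3212e+5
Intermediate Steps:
L = 2*sqrt(30077) (L = sqrt(120308) = 2*sqrt(30077) ≈ 346.85)
r(a, b) = -30*b + a*b (r(a, b) = a*b - 30*b = -30*b + a*b)
j = -95420 (j = (-25864 - 1*59762) - 166*(-30 + 89) = (-25864 - 59762) - 166*59 = -85626 - 9794 = -95420)
(j + M) + L = (-95420 - 37047) + 2*sqrt(30077) = -132467 + 2*sqrt(30077)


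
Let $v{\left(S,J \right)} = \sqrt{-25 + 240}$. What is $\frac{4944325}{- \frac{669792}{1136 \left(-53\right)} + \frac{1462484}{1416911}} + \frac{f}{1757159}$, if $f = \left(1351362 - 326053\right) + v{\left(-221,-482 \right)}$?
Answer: $\frac{46322872740931284881141}{113895629714354266} + \frac{\sqrt{215}}{1757159} \approx 4.0671 \cdot 10^{5}$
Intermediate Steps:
$v{\left(S,J \right)} = \sqrt{215}$
$f = 1025309 + \sqrt{215}$ ($f = \left(1351362 - 326053\right) + \sqrt{215} = 1025309 + \sqrt{215} \approx 1.0253 \cdot 10^{6}$)
$\frac{4944325}{- \frac{669792}{1136 \left(-53\right)} + \frac{1462484}{1416911}} + \frac{f}{1757159} = \frac{4944325}{- \frac{669792}{1136 \left(-53\right)} + \frac{1462484}{1416911}} + \frac{1025309 + \sqrt{215}}{1757159} = \frac{4944325}{- \frac{669792}{-60208} + 1462484 \cdot \frac{1}{1416911}} + \left(1025309 + \sqrt{215}\right) \frac{1}{1757159} = \frac{4944325}{\left(-669792\right) \left(- \frac{1}{60208}\right) + \frac{1462484}{1416911}} + \left(\frac{1025309}{1757159} + \frac{\sqrt{215}}{1757159}\right) = \frac{4944325}{\frac{41862}{3763} + \frac{1462484}{1416911}} + \left(\frac{1025309}{1757159} + \frac{\sqrt{215}}{1757159}\right) = \frac{4944325}{\frac{64818055574}{5331836093}} + \left(\frac{1025309}{1757159} + \frac{\sqrt{215}}{1757159}\right) = 4944325 \cdot \frac{5331836093}{64818055574} + \left(\frac{1025309}{1757159} + \frac{\sqrt{215}}{1757159}\right) = \frac{26362330490522225}{64818055574} + \left(\frac{1025309}{1757159} + \frac{\sqrt{215}}{1757159}\right) = \frac{46322872740931284881141}{113895629714354266} + \frac{\sqrt{215}}{1757159}$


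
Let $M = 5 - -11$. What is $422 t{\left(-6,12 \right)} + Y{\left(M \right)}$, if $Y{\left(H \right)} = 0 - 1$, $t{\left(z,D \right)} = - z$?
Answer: $2531$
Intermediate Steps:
$M = 16$ ($M = 5 + 11 = 16$)
$Y{\left(H \right)} = -1$ ($Y{\left(H \right)} = 0 - 1 = -1$)
$422 t{\left(-6,12 \right)} + Y{\left(M \right)} = 422 \left(\left(-1\right) \left(-6\right)\right) - 1 = 422 \cdot 6 - 1 = 2532 - 1 = 2531$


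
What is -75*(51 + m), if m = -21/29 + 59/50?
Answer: -223833/58 ≈ -3859.2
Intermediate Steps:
m = 661/1450 (m = -21*1/29 + 59*(1/50) = -21/29 + 59/50 = 661/1450 ≈ 0.45586)
-75*(51 + m) = -75*(51 + 661/1450) = -75*74611/1450 = -223833/58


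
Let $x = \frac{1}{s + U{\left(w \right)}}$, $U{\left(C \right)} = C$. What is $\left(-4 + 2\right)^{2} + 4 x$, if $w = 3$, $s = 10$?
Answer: $\frac{56}{13} \approx 4.3077$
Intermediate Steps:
$x = \frac{1}{13}$ ($x = \frac{1}{10 + 3} = \frac{1}{13} \approx 0.076923$)
$\left(-4 + 2\right)^{2} + 4 x = \left(-4 + 2\right)^{2} + 4 \cdot \frac{1}{13} = \left(-2\right)^{2} + \frac{4}{13} = 4 + \frac{4}{13} = \frac{56}{13}$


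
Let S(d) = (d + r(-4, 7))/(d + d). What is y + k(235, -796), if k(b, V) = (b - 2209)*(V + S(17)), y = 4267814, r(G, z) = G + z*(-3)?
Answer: 99272902/17 ≈ 5.8396e+6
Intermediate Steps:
r(G, z) = G - 3*z
S(d) = (-25 + d)/(2*d) (S(d) = (d + (-4 - 3*7))/(d + d) = (d + (-4 - 21))/((2*d)) = (d - 25)*(1/(2*d)) = (-25 + d)*(1/(2*d)) = (-25 + d)/(2*d))
k(b, V) = (-2209 + b)*(-4/17 + V) (k(b, V) = (b - 2209)*(V + (1/2)*(-25 + 17)/17) = (-2209 + b)*(V + (1/2)*(1/17)*(-8)) = (-2209 + b)*(V - 4/17) = (-2209 + b)*(-4/17 + V))
y + k(235, -796) = 4267814 + (8836/17 - 2209*(-796) - 4/17*235 - 796*235) = 4267814 + (8836/17 + 1758364 - 940/17 - 187060) = 4267814 + 26720064/17 = 99272902/17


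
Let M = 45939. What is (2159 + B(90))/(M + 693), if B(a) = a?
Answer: 2249/46632 ≈ 0.048229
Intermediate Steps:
(2159 + B(90))/(M + 693) = (2159 + 90)/(45939 + 693) = 2249/46632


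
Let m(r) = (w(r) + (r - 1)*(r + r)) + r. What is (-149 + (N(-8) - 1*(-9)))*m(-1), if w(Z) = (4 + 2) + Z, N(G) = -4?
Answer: -1152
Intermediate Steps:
w(Z) = 6 + Z
m(r) = 6 + 2*r + 2*r*(-1 + r) (m(r) = ((6 + r) + (r - 1)*(r + r)) + r = ((6 + r) + (-1 + r)*(2*r)) + r = ((6 + r) + 2*r*(-1 + r)) + r = (6 + r + 2*r*(-1 + r)) + r = 6 + 2*r + 2*r*(-1 + r))
(-149 + (N(-8) - 1*(-9)))*m(-1) = (-149 + (-4 - 1*(-9)))*(6 + 2*(-1)**2) = (-149 + (-4 + 9))*(6 + 2*1) = (-149 + 5)*(6 + 2) = -144*8 = -1152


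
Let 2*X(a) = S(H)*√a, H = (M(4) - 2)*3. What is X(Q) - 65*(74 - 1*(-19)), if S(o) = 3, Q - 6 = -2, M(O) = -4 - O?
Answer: -6042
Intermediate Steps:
H = -30 (H = ((-4 - 1*4) - 2)*3 = ((-4 - 4) - 2)*3 = (-8 - 2)*3 = -10*3 = -30)
Q = 4 (Q = 6 - 2 = 4)
X(a) = 3*√a/2 (X(a) = (3*√a)/2 = 3*√a/2)
X(Q) - 65*(74 - 1*(-19)) = 3*√4/2 - 65*(74 - 1*(-19)) = (3/2)*2 - 65*(74 + 19) = 3 - 65*93 = 3 - 6045 = -6042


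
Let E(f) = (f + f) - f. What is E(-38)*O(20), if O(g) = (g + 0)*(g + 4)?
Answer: -18240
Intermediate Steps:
E(f) = f (E(f) = 2*f - f = f)
O(g) = g*(4 + g)
E(-38)*O(20) = -760*(4 + 20) = -760*24 = -38*480 = -18240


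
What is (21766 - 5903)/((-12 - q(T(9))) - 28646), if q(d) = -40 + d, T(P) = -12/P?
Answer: -47589/85850 ≈ -0.55433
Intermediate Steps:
(21766 - 5903)/((-12 - q(T(9))) - 28646) = (21766 - 5903)/((-12 - (-40 - 12/9)) - 28646) = 15863/((-12 - (-40 - 12*⅑)) - 28646) = 15863/((-12 - (-40 - 4/3)) - 28646) = 15863/((-12 - 1*(-124/3)) - 28646) = 15863/((-12 + 124/3) - 28646) = 15863/(88/3 - 28646) = 15863/(-85850/3) = 15863*(-3/85850) = -47589/85850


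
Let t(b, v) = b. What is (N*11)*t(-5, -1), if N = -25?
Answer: 1375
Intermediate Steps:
(N*11)*t(-5, -1) = -25*11*(-5) = -275*(-5) = 1375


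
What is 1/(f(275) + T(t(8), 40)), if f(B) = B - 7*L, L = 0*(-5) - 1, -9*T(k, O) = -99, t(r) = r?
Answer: 1/293 ≈ 0.0034130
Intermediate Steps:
T(k, O) = 11 (T(k, O) = -⅑*(-99) = 11)
L = -1 (L = 0 - 1 = -1)
f(B) = 7 + B (f(B) = B - 7*(-1) = B + 7 = 7 + B)
1/(f(275) + T(t(8), 40)) = 1/((7 + 275) + 11) = 1/(282 + 11) = 1/293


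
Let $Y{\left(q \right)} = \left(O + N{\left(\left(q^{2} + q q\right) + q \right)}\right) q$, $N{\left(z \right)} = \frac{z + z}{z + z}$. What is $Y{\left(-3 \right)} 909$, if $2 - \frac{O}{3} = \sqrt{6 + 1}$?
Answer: $-19089 + 8181 \sqrt{7} \approx 2555.9$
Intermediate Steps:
$N{\left(z \right)} = 1$ ($N{\left(z \right)} = \frac{2 z}{2 z} = 2 z \frac{1}{2 z} = 1$)
$O = 6 - 3 \sqrt{7}$ ($O = 6 - 3 \sqrt{6 + 1} = 6 - 3 \sqrt{7} \approx -1.9373$)
$Y{\left(q \right)} = q \left(7 - 3 \sqrt{7}\right)$ ($Y{\left(q \right)} = \left(\left(6 - 3 \sqrt{7}\right) + 1\right) q = \left(7 - 3 \sqrt{7}\right) q = q \left(7 - 3 \sqrt{7}\right)$)
$Y{\left(-3 \right)} 909 = - 3 \left(7 - 3 \sqrt{7}\right) 909 = \left(-21 + 9 \sqrt{7}\right) 909 = -19089 + 8181 \sqrt{7}$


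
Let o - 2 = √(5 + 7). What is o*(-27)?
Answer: -54 - 54*√3 ≈ -147.53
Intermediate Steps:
o = 2 + 2*√3 (o = 2 + √(5 + 7) = 2 + √12 = 2 + 2*√3 ≈ 5.4641)
o*(-27) = (2 + 2*√3)*(-27) = -54 - 54*√3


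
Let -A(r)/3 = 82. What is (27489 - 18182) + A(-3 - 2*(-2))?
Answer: 9061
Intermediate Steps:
A(r) = -246 (A(r) = -3*82 = -246)
(27489 - 18182) + A(-3 - 2*(-2)) = (27489 - 18182) - 246 = 9307 - 246 = 9061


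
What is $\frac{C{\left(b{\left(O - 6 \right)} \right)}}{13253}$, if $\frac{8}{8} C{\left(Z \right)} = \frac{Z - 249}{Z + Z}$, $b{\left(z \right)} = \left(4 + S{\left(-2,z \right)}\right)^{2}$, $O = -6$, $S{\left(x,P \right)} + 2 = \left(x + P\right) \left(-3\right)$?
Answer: $\frac{1687}{51315616} \approx 3.2875 \cdot 10^{-5}$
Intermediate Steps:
$S{\left(x,P \right)} = -2 - 3 P - 3 x$ ($S{\left(x,P \right)} = -2 + \left(x + P\right) \left(-3\right) = -2 + \left(P + x\right) \left(-3\right) = -2 - \left(3 P + 3 x\right) = -2 - 3 P - 3 x$)
$b{\left(z \right)} = \left(8 - 3 z\right)^{2}$ ($b{\left(z \right)} = \left(4 - \left(-4 + 3 z\right)\right)^{2} = \left(8 - 3 z\right)^{2}$)
$C{\left(Z \right)} = \frac{-249 + Z}{2 Z}$ ($C{\left(Z \right)} = \frac{Z - 249}{Z + Z} = \frac{-249 + Z}{2 Z}$)
$\frac{C{\left(b{\left(O - 6 \right)} \right)}}{13253} = \frac{\frac{1}{2} \frac{1}{\left(-8 + 3 \left(-6 - 6\right)\right)^{2}} \left(-249 + \left(-8 + 3 \left(-6 - 6\right)\right)^{2}\right)}{13253} = \frac{-249 + \left(-8 + 3 \left(-12\right)\right)^{2}}{2 \left(-8 + 3 \left(-12\right)\right)^{2}} \cdot \frac{1}{13253} = \frac{-249 + \left(-8 - 36\right)^{2}}{2 \left(-8 - 36\right)^{2}} \cdot \frac{1}{13253} = \frac{-249 + \left(-44\right)^{2}}{2 \left(-44\right)^{2}} \cdot \frac{1}{13253} = \frac{-249 + 1936}{2 \cdot 1936} \cdot \frac{1}{13253} = \frac{1}{2} \cdot \frac{1}{1936} \cdot 1687 \cdot \frac{1}{13253} = \frac{1687}{3872} \cdot \frac{1}{13253} = \frac{1687}{51315616}$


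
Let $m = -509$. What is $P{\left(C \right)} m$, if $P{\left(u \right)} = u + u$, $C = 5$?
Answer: $-5090$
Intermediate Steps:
$P{\left(u \right)} = 2 u$
$P{\left(C \right)} m = 2 \cdot 5 \left(-509\right) = 10 \left(-509\right) = -5090$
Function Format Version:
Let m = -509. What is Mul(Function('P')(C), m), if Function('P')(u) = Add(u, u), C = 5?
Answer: -5090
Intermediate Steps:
Function('P')(u) = Mul(2, u)
Mul(Function('P')(C), m) = Mul(Mul(2, 5), -509) = Mul(10, -509) = -5090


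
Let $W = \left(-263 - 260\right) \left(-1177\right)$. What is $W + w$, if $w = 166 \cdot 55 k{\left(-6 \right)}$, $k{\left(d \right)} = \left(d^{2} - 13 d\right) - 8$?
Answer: $1583351$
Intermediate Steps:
$k{\left(d \right)} = -8 + d^{2} - 13 d$
$W = 615571$ ($W = \left(-523\right) \left(-1177\right) = 615571$)
$w = 967780$ ($w = 166 \cdot 55 \left(-8 + \left(-6\right)^{2} - -78\right) = 9130 \left(-8 + 36 + 78\right) = 9130 \cdot 106 = 967780$)
$W + w = 615571 + 967780 = 1583351$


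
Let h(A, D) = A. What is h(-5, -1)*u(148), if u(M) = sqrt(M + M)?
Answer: -10*sqrt(74) ≈ -86.023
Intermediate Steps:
u(M) = sqrt(2)*sqrt(M) (u(M) = sqrt(2*M) = sqrt(2)*sqrt(M))
h(-5, -1)*u(148) = -5*sqrt(2)*sqrt(148) = -5*sqrt(2)*2*sqrt(37) = -10*sqrt(74)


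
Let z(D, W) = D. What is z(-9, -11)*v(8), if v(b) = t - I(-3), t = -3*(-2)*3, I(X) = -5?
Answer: -207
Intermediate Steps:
t = 18 (t = 6*3 = 18)
v(b) = 23 (v(b) = 18 - 1*(-5) = 18 + 5 = 23)
z(-9, -11)*v(8) = -9*23 = -207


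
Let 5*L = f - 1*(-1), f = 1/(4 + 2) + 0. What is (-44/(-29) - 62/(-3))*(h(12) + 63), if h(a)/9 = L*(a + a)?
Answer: 72954/29 ≈ 2515.7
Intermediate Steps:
f = 1/6 (f = 1/6 + 0 = 1/6 ≈ 0.16667)
L = 7/30 (L = (1/6 - 1*(-1))/5 = (1/6 + 1)/5 = (1/5)*(7/6) = 7/30 ≈ 0.23333)
h(a) = 21*a/5 (h(a) = 9*(7*(a + a)/30) = 9*(7*(2*a)/30) = 9*(7*a/15) = 21*a/5)
(-44/(-29) - 62/(-3))*(h(12) + 63) = (-44/(-29) - 62/(-3))*((21/5)*12 + 63) = (-44*(-1/29) - 62*(-1/3))*(252/5 + 63) = (44/29 + 62/3)*(567/5) = (1930/87)*(567/5) = 72954/29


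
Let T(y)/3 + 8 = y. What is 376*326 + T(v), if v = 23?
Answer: 122621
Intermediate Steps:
T(y) = -24 + 3*y
376*326 + T(v) = 376*326 + (-24 + 3*23) = 122576 + (-24 + 69) = 122576 + 45 = 122621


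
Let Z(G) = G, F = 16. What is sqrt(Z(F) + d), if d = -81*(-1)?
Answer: sqrt(97) ≈ 9.8489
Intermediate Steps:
d = 81
sqrt(Z(F) + d) = sqrt(16 + 81) = sqrt(97)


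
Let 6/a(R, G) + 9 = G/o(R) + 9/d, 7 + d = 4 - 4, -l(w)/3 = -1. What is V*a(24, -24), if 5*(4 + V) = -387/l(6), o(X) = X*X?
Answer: 150192/8675 ≈ 17.313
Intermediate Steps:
o(X) = X²
l(w) = 3 (l(w) = -3*(-1) = 3)
d = -7 (d = -7 + (4 - 4) = -7 + 0 = -7)
a(R, G) = 6/(-72/7 + G/R²) (a(R, G) = 6/(-9 + (G/(R²) + 9/(-7))) = 6/(-9 + (G/R² + 9*(-⅐))) = 6/(-9 + (G/R² - 9/7)) = 6/(-9 + (-9/7 + G/R²)) = 6/(-72/7 + G/R²))
V = -149/5 (V = -4 + (-387/3)/5 = -4 + (-387*⅓)/5 = -4 + (⅕)*(-129) = -4 - 129/5 = -149/5 ≈ -29.800)
V*a(24, -24) = -6258*24²/(5*(-72*24² + 7*(-24))) = -6258*576/(5*(-72*576 - 168)) = -6258*576/(5*(-41472 - 168)) = -6258*576/(5*(-41640)) = -6258*576*(-1)/(5*41640) = -149/5*(-1008/1735) = 150192/8675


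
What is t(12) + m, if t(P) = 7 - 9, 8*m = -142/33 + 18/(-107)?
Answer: -18071/7062 ≈ -2.5589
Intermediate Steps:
m = -3947/7062 (m = (-142/33 + 18/(-107))/8 = (-142*1/33 + 18*(-1/107))/8 = (-142/33 - 18/107)/8 = (⅛)*(-15788/3531) = -3947/7062 ≈ -0.55891)
t(P) = -2
t(12) + m = -2 - 3947/7062 = -18071/7062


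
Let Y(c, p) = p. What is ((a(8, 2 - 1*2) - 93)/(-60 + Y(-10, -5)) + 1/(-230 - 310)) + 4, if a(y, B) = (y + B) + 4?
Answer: 7363/1404 ≈ 5.2443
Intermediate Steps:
a(y, B) = 4 + B + y (a(y, B) = (B + y) + 4 = 4 + B + y)
((a(8, 2 - 1*2) - 93)/(-60 + Y(-10, -5)) + 1/(-230 - 310)) + 4 = (((4 + (2 - 1*2) + 8) - 93)/(-60 - 5) + 1/(-230 - 310)) + 4 = (((4 + (2 - 2) + 8) - 93)/(-65) + 1/(-540)) + 4 = (((4 + 0 + 8) - 93)*(-1/65) - 1/540) + 4 = ((12 - 93)*(-1/65) - 1/540) + 4 = (-81*(-1/65) - 1/540) + 4 = (81/65 - 1/540) + 4 = 1747/1404 + 4 = 7363/1404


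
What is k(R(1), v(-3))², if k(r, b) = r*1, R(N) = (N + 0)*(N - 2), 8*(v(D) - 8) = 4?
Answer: 1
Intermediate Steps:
v(D) = 17/2 (v(D) = 8 + (⅛)*4 = 8 + ½ = 17/2)
R(N) = N*(-2 + N)
k(r, b) = r
k(R(1), v(-3))² = (1*(-2 + 1))² = (1*(-1))² = (-1)² = 1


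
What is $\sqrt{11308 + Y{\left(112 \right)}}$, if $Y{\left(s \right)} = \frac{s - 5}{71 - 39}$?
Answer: $\frac{7 \sqrt{14774}}{8} \approx 106.35$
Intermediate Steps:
$Y{\left(s \right)} = - \frac{5}{32} + \frac{s}{32}$ ($Y{\left(s \right)} = \frac{-5 + s}{32} = \left(-5 + s\right) \frac{1}{32} = - \frac{5}{32} + \frac{s}{32}$)
$\sqrt{11308 + Y{\left(112 \right)}} = \sqrt{11308 + \left(- \frac{5}{32} + \frac{1}{32} \cdot 112\right)} = \sqrt{11308 + \left(- \frac{5}{32} + \frac{7}{2}\right)} = \sqrt{11308 + \frac{107}{32}} = \sqrt{\frac{361963}{32}} = \frac{7 \sqrt{14774}}{8}$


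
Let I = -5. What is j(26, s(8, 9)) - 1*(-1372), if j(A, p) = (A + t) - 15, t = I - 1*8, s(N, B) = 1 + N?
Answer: 1370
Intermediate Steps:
t = -13 (t = -5 - 1*8 = -5 - 8 = -13)
j(A, p) = -28 + A (j(A, p) = (A - 13) - 15 = (-13 + A) - 15 = -28 + A)
j(26, s(8, 9)) - 1*(-1372) = (-28 + 26) - 1*(-1372) = -2 + 1372 = 1370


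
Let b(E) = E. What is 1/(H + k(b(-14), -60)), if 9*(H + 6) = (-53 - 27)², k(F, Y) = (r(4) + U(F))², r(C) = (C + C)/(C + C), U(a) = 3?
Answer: 9/6490 ≈ 0.0013867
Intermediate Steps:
r(C) = 1 (r(C) = (2*C)/((2*C)) = (2*C)*(1/(2*C)) = 1)
k(F, Y) = 16 (k(F, Y) = (1 + 3)² = 4² = 16)
H = 6346/9 (H = -6 + (-53 - 27)²/9 = -6 + (⅑)*(-80)² = -6 + (⅑)*6400 = -6 + 6400/9 = 6346/9 ≈ 705.11)
1/(H + k(b(-14), -60)) = 1/(6346/9 + 16) = 1/(6490/9) = 9/6490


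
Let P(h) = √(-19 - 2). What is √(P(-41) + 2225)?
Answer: √(2225 + I*√21) ≈ 47.17 + 0.0486*I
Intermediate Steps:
P(h) = I*√21 (P(h) = √(-21) = I*√21)
√(P(-41) + 2225) = √(I*√21 + 2225) = √(2225 + I*√21)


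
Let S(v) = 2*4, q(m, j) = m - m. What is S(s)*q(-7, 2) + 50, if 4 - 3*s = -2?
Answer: 50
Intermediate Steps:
q(m, j) = 0
s = 2 (s = 4/3 - 1/3*(-2) = 4/3 + 2/3 = 2)
S(v) = 8
S(s)*q(-7, 2) + 50 = 8*0 + 50 = 0 + 50 = 50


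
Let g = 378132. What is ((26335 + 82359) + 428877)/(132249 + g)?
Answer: 537571/510381 ≈ 1.0533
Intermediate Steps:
((26335 + 82359) + 428877)/(132249 + g) = ((26335 + 82359) + 428877)/(132249 + 378132) = (108694 + 428877)/510381 = 537571*(1/510381) = 537571/510381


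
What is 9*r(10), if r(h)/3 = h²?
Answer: 2700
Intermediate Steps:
r(h) = 3*h²
9*r(10) = 9*(3*10²) = 9*(3*100) = 9*300 = 2700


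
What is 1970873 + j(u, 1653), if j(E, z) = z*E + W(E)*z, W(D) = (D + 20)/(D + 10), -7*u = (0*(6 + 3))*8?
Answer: 1974179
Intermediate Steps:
u = 0 (u = -0*(6 + 3)*8/7 = -0*9*8/7 = -0*8 = -⅐*0 = 0)
W(D) = (20 + D)/(10 + D)
j(E, z) = E*z + z*(20 + E)/(10 + E) (j(E, z) = z*E + ((20 + E)/(10 + E))*z = E*z + z*(20 + E)/(10 + E))
1970873 + j(u, 1653) = 1970873 + 1653*(20 + 0 + 0*(10 + 0))/(10 + 0) = 1970873 + 1653*(20 + 0 + 0*10)/10 = 1970873 + 1653*(⅒)*(20 + 0 + 0) = 1970873 + 1653*(⅒)*20 = 1970873 + 3306 = 1974179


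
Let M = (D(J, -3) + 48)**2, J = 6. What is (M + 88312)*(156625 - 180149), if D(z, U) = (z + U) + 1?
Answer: -2141060384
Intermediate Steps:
D(z, U) = 1 + U + z (D(z, U) = (U + z) + 1 = 1 + U + z)
M = 2704 (M = ((1 - 3 + 6) + 48)**2 = (4 + 48)**2 = 52**2 = 2704)
(M + 88312)*(156625 - 180149) = (2704 + 88312)*(156625 - 180149) = 91016*(-23524) = -2141060384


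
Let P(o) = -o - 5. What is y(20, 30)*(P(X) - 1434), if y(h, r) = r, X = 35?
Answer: -44220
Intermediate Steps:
P(o) = -5 - o
y(20, 30)*(P(X) - 1434) = 30*((-5 - 1*35) - 1434) = 30*((-5 - 35) - 1434) = 30*(-40 - 1434) = 30*(-1474) = -44220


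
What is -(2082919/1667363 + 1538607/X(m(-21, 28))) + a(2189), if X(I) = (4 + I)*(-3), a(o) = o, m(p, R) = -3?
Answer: 858786569135/1667363 ≈ 5.1506e+5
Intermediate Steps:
X(I) = -12 - 3*I
-(2082919/1667363 + 1538607/X(m(-21, 28))) + a(2189) = -(2082919/1667363 + 1538607/(-12 - 3*(-3))) + 2189 = -(2082919*(1/1667363) + 1538607/(-12 + 9)) + 2189 = -(2082919/1667363 + 1538607/(-3)) + 2189 = -(2082919/1667363 + 1538607*(-1/3)) + 2189 = -(2082919/1667363 - 512869) + 2189 = -1*(-855136711528/1667363) + 2189 = 855136711528/1667363 + 2189 = 858786569135/1667363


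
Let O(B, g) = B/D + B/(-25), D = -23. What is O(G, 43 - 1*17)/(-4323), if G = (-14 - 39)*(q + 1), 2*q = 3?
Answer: -424/165715 ≈ -0.0025586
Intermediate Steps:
q = 3/2 (q = (1/2)*3 = 3/2 ≈ 1.5000)
G = -265/2 (G = (-14 - 39)*(3/2 + 1) = -53*5/2 = -265/2 ≈ -132.50)
O(B, g) = -48*B/575 (O(B, g) = B/(-23) + B/(-25) = B*(-1/23) + B*(-1/25) = -B/23 - B/25 = -48*B/575)
O(G, 43 - 1*17)/(-4323) = -48/575*(-265/2)/(-4323) = (1272/115)*(-1/4323) = -424/165715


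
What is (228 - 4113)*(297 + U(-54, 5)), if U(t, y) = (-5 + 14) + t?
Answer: -979020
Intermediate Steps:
U(t, y) = 9 + t
(228 - 4113)*(297 + U(-54, 5)) = (228 - 4113)*(297 + (9 - 54)) = -3885*(297 - 45) = -3885*252 = -979020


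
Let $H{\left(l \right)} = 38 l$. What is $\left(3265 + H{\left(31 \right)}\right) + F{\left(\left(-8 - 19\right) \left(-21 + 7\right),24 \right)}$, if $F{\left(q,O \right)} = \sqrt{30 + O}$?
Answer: $4443 + 3 \sqrt{6} \approx 4450.4$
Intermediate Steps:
$\left(3265 + H{\left(31 \right)}\right) + F{\left(\left(-8 - 19\right) \left(-21 + 7\right),24 \right)} = \left(3265 + 38 \cdot 31\right) + \sqrt{30 + 24} = \left(3265 + 1178\right) + \sqrt{54} = 4443 + 3 \sqrt{6}$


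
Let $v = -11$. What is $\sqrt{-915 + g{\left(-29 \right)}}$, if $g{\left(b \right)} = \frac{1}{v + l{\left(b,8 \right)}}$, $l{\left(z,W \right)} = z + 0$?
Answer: $\frac{i \sqrt{366010}}{20} \approx 30.249 i$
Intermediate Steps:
$l{\left(z,W \right)} = z$
$g{\left(b \right)} = \frac{1}{-11 + b}$
$\sqrt{-915 + g{\left(-29 \right)}} = \sqrt{-915 + \frac{1}{-11 - 29}} = \sqrt{-915 + \frac{1}{-40}} = \sqrt{-915 - \frac{1}{40}} = \sqrt{- \frac{36601}{40}} = \frac{i \sqrt{366010}}{20}$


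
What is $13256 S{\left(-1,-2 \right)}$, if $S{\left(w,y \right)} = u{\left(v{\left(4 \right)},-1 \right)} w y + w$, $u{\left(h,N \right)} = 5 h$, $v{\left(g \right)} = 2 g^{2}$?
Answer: $4228664$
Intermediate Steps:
$S{\left(w,y \right)} = w + 160 w y$ ($S{\left(w,y \right)} = 5 \cdot 2 \cdot 4^{2} w y + w = 5 \cdot 2 \cdot 16 w y + w = 5 \cdot 32 w y + w = 160 w y + w = w + 160 w y$)
$13256 S{\left(-1,-2 \right)} = 13256 \left(- (1 + 160 \left(-2\right))\right) = 13256 \left(- (1 - 320)\right) = 13256 \left(\left(-1\right) \left(-319\right)\right) = 13256 \cdot 319 = 4228664$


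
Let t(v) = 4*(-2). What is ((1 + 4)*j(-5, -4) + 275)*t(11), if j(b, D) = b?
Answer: -2000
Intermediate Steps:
t(v) = -8
((1 + 4)*j(-5, -4) + 275)*t(11) = ((1 + 4)*(-5) + 275)*(-8) = (5*(-5) + 275)*(-8) = (-25 + 275)*(-8) = 250*(-8) = -2000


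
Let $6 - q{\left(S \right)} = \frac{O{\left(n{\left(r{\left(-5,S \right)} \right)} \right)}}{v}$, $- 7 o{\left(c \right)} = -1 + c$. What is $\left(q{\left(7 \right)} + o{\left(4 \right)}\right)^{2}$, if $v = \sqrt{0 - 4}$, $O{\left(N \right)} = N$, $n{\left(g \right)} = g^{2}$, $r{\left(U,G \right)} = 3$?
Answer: $\frac{2115}{196} + \frac{351 i}{7} \approx 10.791 + 50.143 i$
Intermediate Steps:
$v = 2 i$ ($v = \sqrt{-4} = 2 i \approx 2.0 i$)
$o{\left(c \right)} = \frac{1}{7} - \frac{c}{7}$ ($o{\left(c \right)} = - \frac{-1 + c}{7} = \frac{1}{7} - \frac{c}{7}$)
$q{\left(S \right)} = 6 + \frac{9 i}{2}$ ($q{\left(S \right)} = 6 - \frac{3^{2}}{2 i} = 6 - 9 \left(- \frac{i}{2}\right) = 6 - - \frac{9 i}{2} = 6 + \frac{9 i}{2}$)
$\left(q{\left(7 \right)} + o{\left(4 \right)}\right)^{2} = \left(\left(6 + \frac{9 i}{2}\right) + \left(\frac{1}{7} - \frac{4}{7}\right)\right)^{2} = \left(\left(6 + \frac{9 i}{2}\right) - \frac{3}{7}\right)^{2} = \left(\frac{39}{7} + \frac{9 i}{2}\right)^{2}$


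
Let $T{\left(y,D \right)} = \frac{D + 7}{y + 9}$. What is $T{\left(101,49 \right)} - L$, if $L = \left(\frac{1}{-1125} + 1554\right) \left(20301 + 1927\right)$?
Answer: $- \frac{427460860192}{12375} \approx -3.4542 \cdot 10^{7}$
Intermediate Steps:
$T{\left(y,D \right)} = \frac{7 + D}{9 + y}$
$L = \frac{38860078772}{1125}$ ($L = \left(- \frac{1}{1125} + 1554\right) 22228 = \frac{1748249}{1125} \cdot 22228 = \frac{38860078772}{1125} \approx 3.4542 \cdot 10^{7}$)
$T{\left(101,49 \right)} - L = \frac{7 + 49}{9 + 101} - \frac{38860078772}{1125} = \frac{1}{110} \cdot 56 - \frac{38860078772}{1125} = \frac{28}{55} - \frac{38860078772}{1125} = - \frac{427460860192}{12375}$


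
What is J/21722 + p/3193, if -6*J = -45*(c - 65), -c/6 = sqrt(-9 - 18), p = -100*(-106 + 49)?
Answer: 244517625/138716692 - 135*I*sqrt(3)/21722 ≈ 1.7627 - 0.010765*I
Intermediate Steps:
p = 5700 (p = -100*(-57) = 5700)
c = -18*I*sqrt(3) (c = -6*sqrt(-9 - 18) = -18*I*sqrt(3) ≈ -31.177*I)
J = -975/2 - 135*I*sqrt(3) (J = -(-15)*(-18*I*sqrt(3) - 65)/2 = -(-15)*(-65 - 18*I*sqrt(3))/2 = -(2925 + 810*I*sqrt(3))/6 = -975/2 - 135*I*sqrt(3) ≈ -487.5 - 233.83*I)
J/21722 + p/3193 = (-975/2 - 135*I*sqrt(3))/21722 + 5700/3193 = (-975/2 - 135*I*sqrt(3))*(1/21722) + 5700*(1/3193) = (-975/43444 - 135*I*sqrt(3)/21722) + 5700/3193 = 244517625/138716692 - 135*I*sqrt(3)/21722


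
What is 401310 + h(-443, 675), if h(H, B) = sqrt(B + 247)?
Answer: 401310 + sqrt(922) ≈ 4.0134e+5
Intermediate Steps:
h(H, B) = sqrt(247 + B)
401310 + h(-443, 675) = 401310 + sqrt(247 + 675) = 401310 + sqrt(922)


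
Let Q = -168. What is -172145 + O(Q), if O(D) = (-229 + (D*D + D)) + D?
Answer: -144486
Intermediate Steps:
O(D) = -229 + D² + 2*D (O(D) = (-229 + (D² + D)) + D = (-229 + (D + D²)) + D = (-229 + D + D²) + D = -229 + D² + 2*D)
-172145 + O(Q) = -172145 + (-229 + (-168)² + 2*(-168)) = -172145 + (-229 + 28224 - 336) = -172145 + 27659 = -144486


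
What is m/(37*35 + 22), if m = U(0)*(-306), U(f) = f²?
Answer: 0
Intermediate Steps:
m = 0 (m = 0²*(-306) = 0*(-306) = 0)
m/(37*35 + 22) = 0/(37*35 + 22) = 0/(1295 + 22) = 0/1317 = 0*(1/1317) = 0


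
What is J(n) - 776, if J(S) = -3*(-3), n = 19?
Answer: -767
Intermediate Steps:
J(S) = 9
J(n) - 776 = 9 - 776 = -767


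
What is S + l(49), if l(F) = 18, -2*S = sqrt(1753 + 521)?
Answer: 18 - sqrt(2274)/2 ≈ -5.8432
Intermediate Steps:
S = -sqrt(2274)/2 (S = -sqrt(1753 + 521)/2 = -sqrt(2274)/2 ≈ -23.843)
S + l(49) = -sqrt(2274)/2 + 18 = 18 - sqrt(2274)/2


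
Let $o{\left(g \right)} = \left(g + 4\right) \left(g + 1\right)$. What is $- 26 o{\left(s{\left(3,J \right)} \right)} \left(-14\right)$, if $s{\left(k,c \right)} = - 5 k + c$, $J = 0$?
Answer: $56056$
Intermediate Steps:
$s{\left(k,c \right)} = c - 5 k$
$o{\left(g \right)} = \left(1 + g\right) \left(4 + g\right)$ ($o{\left(g \right)} = \left(4 + g\right) \left(1 + g\right) = \left(1 + g\right) \left(4 + g\right)$)
$- 26 o{\left(s{\left(3,J \right)} \right)} \left(-14\right) = - 26 \left(4 + \left(0 - 15\right)^{2} + 5 \left(0 - 15\right)\right) \left(-14\right) = - 26 \left(4 + \left(-15\right)^{2} + 5 \left(-15\right)\right) \left(-14\right) = - 26 \left(4 + 225 - 75\right) \left(-14\right) = \left(-26\right) 154 \left(-14\right) = \left(-4004\right) \left(-14\right) = 56056$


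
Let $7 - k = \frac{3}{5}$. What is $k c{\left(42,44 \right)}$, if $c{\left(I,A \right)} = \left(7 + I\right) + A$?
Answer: $\frac{2976}{5} \approx 595.2$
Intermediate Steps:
$c{\left(I,A \right)} = 7 + A + I$
$k = \frac{32}{5}$ ($k = 7 - \frac{3}{5} = \frac{32}{5} \approx 6.4$)
$k c{\left(42,44 \right)} = \frac{32 \left(7 + 44 + 42\right)}{5} = \frac{32}{5} \cdot 93 = \frac{2976}{5}$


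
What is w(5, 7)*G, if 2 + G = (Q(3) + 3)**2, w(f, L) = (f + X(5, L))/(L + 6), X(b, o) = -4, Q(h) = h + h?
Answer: 79/13 ≈ 6.0769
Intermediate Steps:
Q(h) = 2*h
w(f, L) = (-4 + f)/(6 + L) (w(f, L) = (f - 4)/(L + 6) = (-4 + f)/(6 + L))
G = 79 (G = -2 + (2*3 + 3)**2 = -2 + (6 + 3)**2 = -2 + 9**2 = -2 + 81 = 79)
w(5, 7)*G = ((-4 + 5)/(6 + 7))*79 = (1/13)*79 = 79/13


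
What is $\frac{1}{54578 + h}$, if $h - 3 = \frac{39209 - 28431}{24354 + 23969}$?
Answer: $\frac{48323}{2637528441} \approx 1.8321 \cdot 10^{-5}$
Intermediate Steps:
$h = \frac{155747}{48323}$ ($h = 3 + \frac{39209 - 28431}{24354 + 23969} = 3 + \frac{10778}{48323} = \frac{155747}{48323} \approx 3.223$)
$\frac{1}{54578 + h} = \frac{1}{54578 + \frac{155747}{48323}} = \frac{1}{\frac{2637528441}{48323}} = \frac{48323}{2637528441}$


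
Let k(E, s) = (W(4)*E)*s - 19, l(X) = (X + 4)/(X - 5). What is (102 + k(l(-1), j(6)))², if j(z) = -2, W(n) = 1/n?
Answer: 110889/16 ≈ 6930.6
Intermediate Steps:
W(n) = 1/n
l(X) = (4 + X)/(-5 + X)
k(E, s) = -19 + E*s/4 (k(E, s) = (E/4)*s - 19 = E*s/4 - 19 = -19 + E*s/4)
(102 + k(l(-1), j(6)))² = (102 + (-19 + (¼)*((4 - 1)/(-5 - 1))*(-2)))² = (102 + (-19 + (¼)*(3/(-6))*(-2)))² = (102 + (-19 + (¼)*(-⅙*3)*(-2)))² = (102 + (-19 + (¼)*(-½)*(-2)))² = (102 + (-19 + ¼))² = (102 - 75/4)² = (333/4)² = 110889/16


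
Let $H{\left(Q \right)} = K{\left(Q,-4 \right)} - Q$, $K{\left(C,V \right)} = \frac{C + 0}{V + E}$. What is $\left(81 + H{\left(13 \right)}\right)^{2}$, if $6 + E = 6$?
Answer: $\frac{67081}{16} \approx 4192.6$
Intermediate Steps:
$E = 0$ ($E = -6 + 6 = 0$)
$K{\left(C,V \right)} = \frac{C}{V}$ ($K{\left(C,V \right)} = \frac{C + 0}{V + 0} = \frac{C}{V}$)
$H{\left(Q \right)} = - \frac{5 Q}{4}$ ($H{\left(Q \right)} = \frac{Q}{-4} - Q = Q \left(- \frac{1}{4}\right) - Q = - \frac{Q}{4} - Q = - \frac{5 Q}{4}$)
$\left(81 + H{\left(13 \right)}\right)^{2} = \left(81 - \frac{65}{4}\right)^{2} = \left(\frac{259}{4}\right)^{2} = \frac{67081}{16}$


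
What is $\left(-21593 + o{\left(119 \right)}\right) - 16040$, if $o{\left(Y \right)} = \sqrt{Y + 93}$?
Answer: $-37633 + 2 \sqrt{53} \approx -37618.0$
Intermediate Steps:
$o{\left(Y \right)} = \sqrt{93 + Y}$
$\left(-21593 + o{\left(119 \right)}\right) - 16040 = \left(-21593 + \sqrt{93 + 119}\right) - 16040 = \left(-21593 + \sqrt{212}\right) - 16040 = \left(-21593 + 2 \sqrt{53}\right) - 16040 = -37633 + 2 \sqrt{53}$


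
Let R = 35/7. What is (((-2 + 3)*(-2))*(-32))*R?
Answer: 320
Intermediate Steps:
R = 5 (R = 35*(⅐) = 5)
(((-2 + 3)*(-2))*(-32))*R = (((-2 + 3)*(-2))*(-32))*5 = ((1*(-2))*(-32))*5 = -2*(-32)*5 = 64*5 = 320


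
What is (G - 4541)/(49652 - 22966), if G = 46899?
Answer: 21179/13343 ≈ 1.5873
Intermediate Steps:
(G - 4541)/(49652 - 22966) = (46899 - 4541)/(49652 - 22966) = 42358/26686 = 42358*(1/26686) = 21179/13343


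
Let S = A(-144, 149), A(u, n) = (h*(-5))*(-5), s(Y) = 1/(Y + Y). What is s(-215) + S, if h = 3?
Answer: 32249/430 ≈ 74.998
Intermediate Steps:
s(Y) = 1/(2*Y)
A(u, n) = 75 (A(u, n) = (3*(-5))*(-5) = -15*(-5) = 75)
S = 75
s(-215) + S = (½)/(-215) + 75 = (½)*(-1/215) + 75 = -1/430 + 75 = 32249/430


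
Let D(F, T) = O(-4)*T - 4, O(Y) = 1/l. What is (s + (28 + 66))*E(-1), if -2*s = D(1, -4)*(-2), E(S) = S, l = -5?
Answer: -454/5 ≈ -90.800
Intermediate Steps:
O(Y) = -⅕ (O(Y) = 1/(-5) = -⅕)
D(F, T) = -4 - T/5 (D(F, T) = -T/5 - 4 = -4 - T/5)
s = -16/5 (s = -(-4 - ⅕*(-4))*(-2)/2 = -(-4 + ⅘)*(-2)/2 = -(-8)*(-2)/5 = -½*32/5 = -16/5 ≈ -3.2000)
(s + (28 + 66))*E(-1) = (-16/5 + (28 + 66))*(-1) = (-16/5 + 94)*(-1) = (454/5)*(-1) = -454/5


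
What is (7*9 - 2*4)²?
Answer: 3025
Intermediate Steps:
(7*9 - 2*4)² = (63 - 8)² = 55² = 3025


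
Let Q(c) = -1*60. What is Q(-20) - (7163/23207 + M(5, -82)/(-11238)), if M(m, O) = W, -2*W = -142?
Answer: -15726866057/260800266 ≈ -60.302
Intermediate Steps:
W = 71 (W = -½*(-142) = 71)
M(m, O) = 71
Q(c) = -60
Q(-20) - (7163/23207 + M(5, -82)/(-11238)) = -60 - (7163/23207 + 71/(-11238)) = -60 - (7163*(1/23207) + 71*(-1/11238)) = -60 - (7163/23207 - 71/11238) = -60 - 1*78850097/260800266 = -60 - 78850097/260800266 = -15726866057/260800266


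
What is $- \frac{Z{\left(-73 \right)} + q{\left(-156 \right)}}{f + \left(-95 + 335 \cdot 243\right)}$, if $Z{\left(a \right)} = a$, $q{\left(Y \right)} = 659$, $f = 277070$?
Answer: $- \frac{293}{179190} \approx -0.0016351$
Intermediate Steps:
$- \frac{Z{\left(-73 \right)} + q{\left(-156 \right)}}{f + \left(-95 + 335 \cdot 243\right)} = - \frac{-73 + 659}{277070 + \left(-95 + 335 \cdot 243\right)} = - \frac{586}{277070 + \left(-95 + 81405\right)} = - \frac{586}{277070 + 81310} = - \frac{586}{358380} = \left(-1\right) \frac{293}{179190} = - \frac{293}{179190}$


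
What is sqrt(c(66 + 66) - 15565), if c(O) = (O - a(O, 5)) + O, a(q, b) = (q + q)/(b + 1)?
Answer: 3*I*sqrt(1705) ≈ 123.88*I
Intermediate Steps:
a(q, b) = 2*q/(1 + b) (a(q, b) = (2*q)/(1 + b) = 2*q/(1 + b))
c(O) = 5*O/3 (c(O) = (O - 2*O/(1 + 5)) + O = (O - 2*O/6) + O = (O - O/3) + O = 2*O/3 + O = 5*O/3)
sqrt(c(66 + 66) - 15565) = sqrt(5*(66 + 66)/3 - 15565) = sqrt((5/3)*132 - 15565) = sqrt(220 - 15565) = sqrt(-15345) = 3*I*sqrt(1705)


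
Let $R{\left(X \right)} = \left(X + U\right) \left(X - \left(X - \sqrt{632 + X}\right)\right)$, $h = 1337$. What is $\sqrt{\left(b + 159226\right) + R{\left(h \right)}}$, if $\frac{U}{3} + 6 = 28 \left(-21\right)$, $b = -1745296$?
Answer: $\sqrt{-1586070 - 445 \sqrt{1969}} \approx 1267.2 i$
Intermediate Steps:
$U = -1782$ ($U = -18 + 3 \cdot 28 \left(-21\right) = -18 + 3 \left(-588\right) = -18 - 1764 = -1782$)
$R{\left(X \right)} = \sqrt{632 + X} \left(-1782 + X\right)$ ($R{\left(X \right)} = \left(X - 1782\right) \left(X - \left(X - \sqrt{632 + X}\right)\right) = \left(-1782 + X\right) \sqrt{632 + X} = \sqrt{632 + X} \left(-1782 + X\right)$)
$\sqrt{\left(b + 159226\right) + R{\left(h \right)}} = \sqrt{\left(-1745296 + 159226\right) + \sqrt{632 + 1337} \left(-1782 + 1337\right)} = \sqrt{-1586070 + \sqrt{1969} \left(-445\right)} = \sqrt{-1586070 - 445 \sqrt{1969}}$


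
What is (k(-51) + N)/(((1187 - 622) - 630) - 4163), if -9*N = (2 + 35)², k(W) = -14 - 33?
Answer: 64/1359 ≈ 0.047093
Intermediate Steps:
k(W) = -47
N = -1369/9 (N = -(2 + 35)²/9 = -⅑*37² = -⅑*1369 = -1369/9 ≈ -152.11)
(k(-51) + N)/(((1187 - 622) - 630) - 4163) = (-47 - 1369/9)/(((1187 - 622) - 630) - 4163) = -1792/(9*((565 - 630) - 4163)) = -1792/(9*(-65 - 4163)) = -1792/9/(-4228) = -1792/9*(-1/4228) = 64/1359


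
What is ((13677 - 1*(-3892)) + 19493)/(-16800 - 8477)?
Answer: -37062/25277 ≈ -1.4662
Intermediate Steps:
((13677 - 1*(-3892)) + 19493)/(-16800 - 8477) = ((13677 + 3892) + 19493)/(-25277) = (17569 + 19493)*(-1/25277) = 37062*(-1/25277) = -37062/25277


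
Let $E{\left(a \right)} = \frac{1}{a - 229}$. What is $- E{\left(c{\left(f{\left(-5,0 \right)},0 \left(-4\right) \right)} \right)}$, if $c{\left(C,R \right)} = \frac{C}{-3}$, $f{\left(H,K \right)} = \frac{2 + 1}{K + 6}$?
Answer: $\frac{6}{1375} \approx 0.0043636$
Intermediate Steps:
$f{\left(H,K \right)} = \frac{3}{6 + K}$
$c{\left(C,R \right)} = - \frac{C}{3}$ ($c{\left(C,R \right)} = C \left(- \frac{1}{3}\right) = - \frac{C}{3}$)
$E{\left(a \right)} = \frac{1}{-229 + a}$
$- E{\left(c{\left(f{\left(-5,0 \right)},0 \left(-4\right) \right)} \right)} = - \frac{1}{-229 - \frac{3 \frac{1}{6 + 0}}{3}} = - \frac{1}{-229 - \frac{3 \cdot \frac{1}{6}}{3}} = - \frac{1}{-229 - \frac{1}{6}} = - \frac{1}{- \frac{1375}{6}} = \left(-1\right) \left(- \frac{6}{1375}\right) = \frac{6}{1375}$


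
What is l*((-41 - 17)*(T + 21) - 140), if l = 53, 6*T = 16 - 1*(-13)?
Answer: -260495/3 ≈ -86832.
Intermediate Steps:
T = 29/6 (T = (16 - 1*(-13))/6 = (16 + 13)/6 = (1/6)*29 = 29/6 ≈ 4.8333)
l*((-41 - 17)*(T + 21) - 140) = 53*((-41 - 17)*(29/6 + 21) - 140) = 53*(-58*155/6 - 140) = 53*(-4495/3 - 140) = 53*(-4915/3) = -260495/3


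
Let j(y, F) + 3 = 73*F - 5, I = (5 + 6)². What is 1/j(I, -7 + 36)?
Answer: 1/2109 ≈ 0.00047416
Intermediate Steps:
I = 121 (I = 11² = 121)
j(y, F) = -8 + 73*F (j(y, F) = -3 + (73*F - 5) = -3 + (-5 + 73*F) = -8 + 73*F)
1/j(I, -7 + 36) = 1/(-8 + 73*(-7 + 36)) = 1/(-8 + 73*29) = 1/(-8 + 2117) = 1/2109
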